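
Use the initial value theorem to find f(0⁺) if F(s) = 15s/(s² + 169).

f(0⁺) = lim_{s→∞} s·15s/(s² + 169) = lim_{s→∞} 15s²/(s² + 169) = 15

Final answer: 15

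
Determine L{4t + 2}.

L{4t + 2} = 4·L{t} + 2·L{1} = 4/s² + 2/s

Final answer: 4/s² + 2/s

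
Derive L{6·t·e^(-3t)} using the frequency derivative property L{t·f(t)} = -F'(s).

L{e^(-3t)} = 1/(s+3). By frequency derivative: L{t·e^(-3t)} = -d/ds[1/(s+3)] = -(-1)/(s+3)² = 1/(s+3)². Then L{6·t·e^(-3t)} = 6·1/(s+3)² = 6/(s+3)²

Final answer: 6/(s+3)²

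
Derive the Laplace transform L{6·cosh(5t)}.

L{cosh(ωt)} = s/(s² - ω²), so L{cosh(5t)} = s/(s² - 25). Then L{6·cosh(5t)} = 6·s/(s² - 25) = 6s/(s² - 25)

Final answer: 6s/(s² - 25)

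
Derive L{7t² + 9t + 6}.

L{7t² + 9t + 6} = 7·2/s³ + 9/s² + 6/s = 14/s³ + 9/s² + 6/s

Final answer: 14/s³ + 9/s² + 6/s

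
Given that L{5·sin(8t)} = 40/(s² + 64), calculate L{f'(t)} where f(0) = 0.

L{f'(t)} = s·F(s) - f(0) = s·40/(s² + 64) - 0 = 40s/(s² + 64)

Final answer: 40s/(s² + 64)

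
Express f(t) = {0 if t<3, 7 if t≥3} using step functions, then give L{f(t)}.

f(t) = 7·u(t-3). L{u(t-3)} = e^(-3s)/s, so L{f(t)} = 7·e^(-3s)/s

Final answer: 7·e^(-3s)/s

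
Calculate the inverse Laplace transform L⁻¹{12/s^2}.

L⁻¹{n!/s^(n+1)} = t^n with n=1. So L⁻¹{1/s^2} = t, and L⁻¹{12/s^2} = (12/1)·t = 12·t

Final answer: 12·t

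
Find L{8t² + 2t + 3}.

L{8t² + 2t + 3} = 8·2/s³ + 2/s² + 3/s = 16/s³ + 2/s² + 3/s

Final answer: 16/s³ + 2/s² + 3/s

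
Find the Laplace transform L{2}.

L{2} = 2 · L{1} = 2/s

Final answer: 2/s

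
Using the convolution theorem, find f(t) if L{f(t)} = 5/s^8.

5/s^8 = (5/s)·(1/s^7) = L{5}·L{t^6/720}. By convolution, f(t) = 5*t^6/720 = ∫₀ᵗ 5·τ^6/720 dτ = 5·t^7/5040

Final answer: 5·t^7/5040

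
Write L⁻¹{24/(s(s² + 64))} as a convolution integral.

24/(s(s² + 64)) = (1/s)·(24/(s² + 64)) = L{1}·L{3·sin(8t)}. So f(t) = 1*(3·sin(8t)) = ∫₀ᵗ 3·sin(8τ) dτ

Final answer: ∫₀ᵗ 3·sin(8τ) dτ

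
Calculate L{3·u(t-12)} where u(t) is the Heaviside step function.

L{u(t-a)} = e^(-as)/s. Here a=12, so L{u(t-12)} = e^(-12s)/s, and L{3·u(t-12)} = 3·e^(-12s)/s

Final answer: 3·e^(-12s)/s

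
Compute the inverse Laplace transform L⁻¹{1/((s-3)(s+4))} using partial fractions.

Decompose: A/(s-3) + B/(s+4). A = 1/7, B = -1/7. f(t) = (e^(3t) - e^(-4t))/7

Final answer: (e^(3t) - e^(-4t))/7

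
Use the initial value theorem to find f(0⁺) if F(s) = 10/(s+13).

f(0⁺) = lim_{s→∞} s·10/(s+13) = lim_{s→∞} 10s/(s+13) = 10

Final answer: 10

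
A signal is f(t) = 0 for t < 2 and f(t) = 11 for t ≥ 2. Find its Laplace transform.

f(t) = 11·u(t-2). L{u(t-2)} = e^(-2s)/s, so L{f(t)} = 11·e^(-2s)/s

Final answer: 11·e^(-2s)/s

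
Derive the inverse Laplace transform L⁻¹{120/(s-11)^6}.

L⁻¹{n!/(s-a)^(n+1)} = t^n·e^(at), so L⁻¹{120/(s-11)^6} = t^5·e^(11t)

Final answer: t^5·e^(11t)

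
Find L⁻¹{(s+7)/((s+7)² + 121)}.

Using frequency shift: L⁻¹{(s-a)/((s-a)² + b²)} = e^(at)cos(bt). Here a=-7, b=11

Final answer: e^(-7t)·cos(11t)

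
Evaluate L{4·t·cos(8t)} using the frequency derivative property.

L{cos(8t)} = s/(s² + 64). Derivative: d/ds[s/(s² + 64)] = [(s² + 64) - s·2s]/(s² + 64)² = (64 - s²)/(s² + 64)². So L{t·cos(8t)} = -F'(s) = (s² - 64)/(s² + 64)². Then L{4·t·cos(8t)} = 4·(s² - 64)/(s² + 64)²

Final answer: 4·(s² - 64)/(s² + 64)²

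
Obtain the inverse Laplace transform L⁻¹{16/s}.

L⁻¹{c/s} = c, so L⁻¹{16/s} = 16

Final answer: 16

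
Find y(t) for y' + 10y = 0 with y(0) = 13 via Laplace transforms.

L{y'} + 10L{y} = 0. sY - 13 + 10Y = 0. Y(s+10) = 13. Y = 13/(s+10)

Final answer: y(t) = 13e^(-10t)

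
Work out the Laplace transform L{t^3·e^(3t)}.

L{t^n·e^(at)} = n!/(s-a)^(n+1), so L{t^3·e^(3t)} = 6/(s-3)^4

Final answer: 6/(s-3)^4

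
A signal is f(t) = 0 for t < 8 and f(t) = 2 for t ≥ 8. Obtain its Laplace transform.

f(t) = 2·u(t-8). L{u(t-8)} = e^(-8s)/s, so L{f(t)} = 2·e^(-8s)/s

Final answer: 2·e^(-8s)/s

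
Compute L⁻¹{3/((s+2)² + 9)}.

Form: b/((s-a)² + b²) → e^(at)sin(bt). With a=-2, b=3

Final answer: e^(-2t)·sin(3t)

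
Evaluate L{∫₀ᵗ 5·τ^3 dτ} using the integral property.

L{∫₀ᵗ f(τ)dτ} = F(s)/s with f(t) = 5t^3. F(s) = 30/s^4, so L{∫₀ᵗ 5·τ^3 dτ} = (30/s^4)/s = 30/s^5. (Check: ∫₀ᵗ 5·τ^3 dτ = 5t^4/4.)

Final answer: 30/s^5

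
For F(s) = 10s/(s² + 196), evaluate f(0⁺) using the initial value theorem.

f(0⁺) = lim_{s→∞} s·10s/(s² + 196) = lim_{s→∞} 10s²/(s² + 196) = 10

Final answer: 10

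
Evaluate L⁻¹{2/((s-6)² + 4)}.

Form: b/((s-a)² + b²) → e^(at)sin(bt). With a=6, b=2

Final answer: e^(6t)·sin(2t)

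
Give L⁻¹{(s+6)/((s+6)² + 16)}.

Using frequency shift: L⁻¹{(s-a)/((s-a)² + b²)} = e^(at)cos(bt). Here a=-6, b=4

Final answer: e^(-6t)·cos(4t)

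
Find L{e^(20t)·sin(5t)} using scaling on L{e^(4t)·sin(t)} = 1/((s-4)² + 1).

Scaling with a=5: L{e^(20t)·sin(5t)} = (1/5) · 1/((s/5-4)² + 1). Simplifying: 5/((s-20)² + 25)

Final answer: 5/((s-20)² + 25)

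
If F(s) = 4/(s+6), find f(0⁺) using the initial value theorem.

f(0⁺) = lim_{s→∞} s·4/(s+6) = lim_{s→∞} 4s/(s+6) = 4

Final answer: 4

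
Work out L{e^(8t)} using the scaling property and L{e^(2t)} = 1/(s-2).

Using L{f(at)} = (1/a)F(s/a) with a=4 and f(t) = e^(2t): L{e^(8t)} = (1/4) · 1/((s/4)-2) = (1/4) · 4/(s-8) = 1/(s-8)

Final answer: 1/(s-8)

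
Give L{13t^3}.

L{t^n} = n!/s^(n+1). So L{13t^3} = 13·3!/s^4 = 78/s^4

Final answer: 78/s^4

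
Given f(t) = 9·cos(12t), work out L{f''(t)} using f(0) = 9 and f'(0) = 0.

F(s) = 9s/(s² + 144). L{f''(t)} = s²F(s) - sf(0) - f'(0) = 9s³/(s² + 144) - 9s = (9s³ - 9s(s² + 144))/(s² + 144) = -1296s/(s² + 144)

Final answer: -1296s/(s² + 144)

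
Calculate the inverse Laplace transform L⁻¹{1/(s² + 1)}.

L⁻¹{1/(s² + 1)} = sin(t)

Final answer: sin(t)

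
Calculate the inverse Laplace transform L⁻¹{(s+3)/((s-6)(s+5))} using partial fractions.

Using partial fractions, f(t) = (9e^(6t) + 2e^(-5t))/11

Final answer: (9e^(6t) + 2e^(-5t))/11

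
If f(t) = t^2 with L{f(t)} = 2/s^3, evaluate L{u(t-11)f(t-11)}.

Time shift theorem: L{u(t-a)f(t-a)} = e^(-as)F(s). Here a=11, F(s) = 2/s^3, so L{u(t-11)f(t-11)} = e^(-11s)·2/s^3

Final answer: e^(-11s)·2/s^3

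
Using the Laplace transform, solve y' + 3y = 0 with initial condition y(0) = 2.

L{y'} + 3L{y} = 0. sY - 2 + 3Y = 0. Y(s+3) = 2. Y = 2/(s+3)

Final answer: y(t) = 2e^(-3t)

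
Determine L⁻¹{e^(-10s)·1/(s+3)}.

L⁻¹{1/(s+3)} = e^(-3t). By the time shift theorem, L⁻¹{e^(-as)F(s)} = u(t-a)f(t-a) with a=10, so L⁻¹{e^(-10s)·1/(s+3)} = u(t-10)·e^(-3(t-10))

Final answer: u(t-10)·e^(-3(t-10))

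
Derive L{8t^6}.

L{t^n} = n!/s^(n+1). So L{8t^6} = 8·6!/s^7 = 5760/s^7

Final answer: 5760/s^7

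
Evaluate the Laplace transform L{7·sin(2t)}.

L{sin(ωt)} = ω/(s² + ω²), so L{sin(2t)} = 2/(s² + 4). Then L{7·sin(2t)} = 7·2/(s² + 4) = 14/(s² + 4)

Final answer: 14/(s² + 4)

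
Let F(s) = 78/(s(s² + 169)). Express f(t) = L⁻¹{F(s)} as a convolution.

78/(s(s² + 169)) = (1/s)·(78/(s² + 169)) = L{1}·L{6·sin(13t)}. So f(t) = 1*(6·sin(13t)) = ∫₀ᵗ 6·sin(13τ) dτ

Final answer: ∫₀ᵗ 6·sin(13τ) dτ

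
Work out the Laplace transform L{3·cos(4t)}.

L{cos(ωt)} = s/(s² + ω²), so L{cos(4t)} = s/(s² + 16). Then L{3·cos(4t)} = 3·s/(s² + 16) = 3s/(s² + 16)

Final answer: 3s/(s² + 16)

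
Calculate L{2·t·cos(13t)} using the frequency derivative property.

L{cos(13t)} = s/(s² + 169). Derivative: d/ds[s/(s² + 169)] = [(s² + 169) - s·2s]/(s² + 169)² = (169 - s²)/(s² + 169)². So L{t·cos(13t)} = -F'(s) = (s² - 169)/(s² + 169)². Then L{2·t·cos(13t)} = 2·(s² - 169)/(s² + 169)²

Final answer: 2·(s² - 169)/(s² + 169)²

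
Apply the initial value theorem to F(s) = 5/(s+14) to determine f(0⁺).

f(0⁺) = lim_{s→∞} s·5/(s+14) = lim_{s→∞} 5s/(s+14) = 5

Final answer: 5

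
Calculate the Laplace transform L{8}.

L{8} = 8 · L{1} = 8/s

Final answer: 8/s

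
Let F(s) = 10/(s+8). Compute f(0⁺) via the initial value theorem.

f(0⁺) = lim_{s→∞} s·10/(s+8) = lim_{s→∞} 10s/(s+8) = 10

Final answer: 10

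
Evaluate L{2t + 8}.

L{2t + 8} = 2·L{t} + 8·L{1} = 2/s² + 8/s

Final answer: 2/s² + 8/s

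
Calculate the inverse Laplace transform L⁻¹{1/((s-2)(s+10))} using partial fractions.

Decompose: A/(s-2) + B/(s+10). A = 1/12, B = -1/12. f(t) = (e^(2t) - e^(-10t))/12

Final answer: (e^(2t) - e^(-10t))/12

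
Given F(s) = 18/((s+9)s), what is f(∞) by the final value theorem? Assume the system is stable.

f(∞) = lim_{s→0} sF(s) = lim_{s→0} 18/(s+9) = 2

Final answer: 2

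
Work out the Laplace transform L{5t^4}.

L{5t^4} = 5 · L{t^4} = 5 · 24/s^5 = 120/s^5

Final answer: 120/s^5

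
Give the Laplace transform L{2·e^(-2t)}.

L{e^(at)} = 1/(s-a), so L{e^(-2t)} = 1/(s+2). Then L{2·e^(-2t)} = 2/(s+2)

Final answer: 2/(s+2)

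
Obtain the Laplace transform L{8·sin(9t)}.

L{sin(ωt)} = ω/(s² + ω²), so L{sin(9t)} = 9/(s² + 81). Then L{8·sin(9t)} = 8·9/(s² + 81) = 72/(s² + 81)

Final answer: 72/(s² + 81)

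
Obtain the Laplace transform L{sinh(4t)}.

L{sinh(ωt)} = ω/(s² - ω²), so L{sinh(4t)} = 4/(s² - 16)

Final answer: 4/(s² - 16)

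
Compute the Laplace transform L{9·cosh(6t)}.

L{cosh(ωt)} = s/(s² - ω²), so L{cosh(6t)} = s/(s² - 36). Then L{9·cosh(6t)} = 9·s/(s² - 36) = 9s/(s² - 36)

Final answer: 9s/(s² - 36)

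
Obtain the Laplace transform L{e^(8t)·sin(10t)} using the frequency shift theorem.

Frequency shift: L{e^(at)f(t)} = F(s-a). L{e^(8t)·sin(10t)} = 10/((s-8)² + 100)

Final answer: 10/((s-8)² + 100)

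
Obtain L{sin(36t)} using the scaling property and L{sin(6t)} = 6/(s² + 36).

Using L{f(at)} = (1/a)F(s/a) with a=6: L{sin(36t)} = (1/6) · 6/((s/6)² + 36) = (1/6) · 6·36/(s² + 1296) = 36/(s² + 1296)

Final answer: 36/(s² + 1296)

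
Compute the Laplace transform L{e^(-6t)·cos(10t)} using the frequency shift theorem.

Frequency shift: L{e^(at)f(t)} = F(s-a). L{e^(-6t)·cos(10t)} = (s+6)/((s+6)² + 100)

Final answer: (s+6)/((s+6)² + 100)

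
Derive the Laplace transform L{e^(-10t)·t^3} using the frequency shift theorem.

L{e^(at)·t^n} = n!/(s-a)^(n+1), so L{e^(-10t)·t^3} = 6/(s+10)^4

Final answer: 6/(s+10)^4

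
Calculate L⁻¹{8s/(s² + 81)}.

This is the form c·s/(s² + a²) with a = 9, c = 8. L⁻¹ = 8·cos(9t)

Final answer: 8·cos(9t)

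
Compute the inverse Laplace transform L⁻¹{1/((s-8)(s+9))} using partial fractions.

Decompose: A/(s-8) + B/(s+9). A = 1/17, B = -1/17. f(t) = (e^(8t) - e^(-9t))/17

Final answer: (e^(8t) - e^(-9t))/17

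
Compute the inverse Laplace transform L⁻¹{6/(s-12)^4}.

L⁻¹{n!/(s-a)^(n+1)} = t^n·e^(at), so L⁻¹{6/(s-12)^4} = t^3·e^(12t)

Final answer: t^3·e^(12t)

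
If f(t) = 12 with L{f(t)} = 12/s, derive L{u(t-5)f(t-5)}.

Time shift theorem: L{u(t-a)f(t-a)} = e^(-as)F(s). Here a=5, F(s) = 12/s, so L{u(t-5)f(t-5)} = e^(-5s)·12/s

Final answer: e^(-5s)·12/s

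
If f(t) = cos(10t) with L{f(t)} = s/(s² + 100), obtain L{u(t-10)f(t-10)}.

Time shift theorem: L{u(t-a)f(t-a)} = e^(-as)F(s). Here a=10, F(s) = s/(s² + 100), so L{u(t-10)f(t-10)} = e^(-10s)·s/(s² + 100)

Final answer: e^(-10s)·s/(s² + 100)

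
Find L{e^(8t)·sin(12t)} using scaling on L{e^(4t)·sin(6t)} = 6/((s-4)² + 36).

Scaling with a=2: L{e^(8t)·sin(12t)} = (1/2) · 6/((s/2-4)² + 36). Simplifying: 12/((s-8)² + 144)

Final answer: 12/((s-8)² + 144)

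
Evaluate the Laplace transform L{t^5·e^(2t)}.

L{t^n·e^(at)} = n!/(s-a)^(n+1), so L{t^5·e^(2t)} = 120/(s-2)^6

Final answer: 120/(s-2)^6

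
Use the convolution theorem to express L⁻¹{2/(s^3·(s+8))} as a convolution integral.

2/(s^3·(s+8)) = (2/s^3)·(1/(s+8)) = L{t^2}·L{e^(-8t)}. So f(t) = t^2*e^(-8t) = ∫₀ᵗ τ^2·e^(-8(t-τ)) dτ

Final answer: ∫₀ᵗ τ^2·e^(-8(t-τ)) dτ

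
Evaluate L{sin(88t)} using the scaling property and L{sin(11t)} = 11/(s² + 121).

Using L{f(at)} = (1/a)F(s/a) with a=8: L{sin(88t)} = (1/8) · 11/((s/8)² + 121) = (1/8) · 11·64/(s² + 7744) = 88/(s² + 7744)

Final answer: 88/(s² + 7744)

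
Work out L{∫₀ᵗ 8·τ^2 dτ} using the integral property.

L{∫₀ᵗ f(τ)dτ} = F(s)/s with f(t) = 8t^2. F(s) = 16/s^3, so L{∫₀ᵗ 8·τ^2 dτ} = (16/s^3)/s = 16/s^4. (Check: ∫₀ᵗ 8·τ^2 dτ = 8t^3/3.)

Final answer: 16/s^4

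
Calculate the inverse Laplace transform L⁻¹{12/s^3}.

L⁻¹{n!/s^(n+1)} = t^n with n=2. So L⁻¹{2/s^3} = t^2, and L⁻¹{12/s^3} = (12/2)·t^2 = 6·t^2

Final answer: 6·t^2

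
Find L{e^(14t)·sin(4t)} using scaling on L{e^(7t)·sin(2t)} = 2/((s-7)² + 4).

Scaling with a=2: L{e^(14t)·sin(4t)} = (1/2) · 2/((s/2-7)² + 4). Simplifying: 4/((s-14)² + 16)

Final answer: 4/((s-14)² + 16)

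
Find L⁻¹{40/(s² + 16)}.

This is the form c·a/(s² + a²) with a = 4, c = 10. L⁻¹ = 10·sin(4t)

Final answer: 10·sin(4t)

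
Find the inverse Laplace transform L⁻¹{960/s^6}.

L⁻¹{n!/s^(n+1)} = t^n with n=5. So L⁻¹{120/s^6} = t^5, and L⁻¹{960/s^6} = (960/120)·t^5 = 8·t^5

Final answer: 8·t^5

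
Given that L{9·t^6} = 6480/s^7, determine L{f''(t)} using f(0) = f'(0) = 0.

L{f''(t)} = s²F(s) - sf(0) - f'(0) = s²·6480/s^7 - 0 - 0 = 6480/s^5

Final answer: 6480/s^5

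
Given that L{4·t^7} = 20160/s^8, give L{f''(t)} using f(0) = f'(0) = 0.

L{f''(t)} = s²F(s) - sf(0) - f'(0) = s²·20160/s^8 - 0 - 0 = 20160/s^6

Final answer: 20160/s^6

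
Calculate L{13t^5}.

L{t^n} = n!/s^(n+1). So L{13t^5} = 13·5!/s^6 = 1560/s^6

Final answer: 1560/s^6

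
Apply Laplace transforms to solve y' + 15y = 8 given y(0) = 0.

sY + 15Y = 8/s. Y = 8/(s(s+15)). Partial fractions: Y = 8/15/s - 8/15/(s+15)

Final answer: y(t) = 8/15(1 - e^(-15t))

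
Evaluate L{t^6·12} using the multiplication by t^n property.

L{12} = 12/s. d^1/ds^1[1/s] = -1/s². d^2/ds^2[1/s] = 2/s^3. d^3/ds^3[1/s] = -6/s^4. d^4/ds^4[1/s] = 24/s^5. d^5/ds^5[1/s] = -120/s^6. d^6/ds^6[1/s] = 720/s^7. So L{t^6} = (-1)^{6}·720/s^7 = 720/s^7. Then L{t^6·12} = 12·720/s^7 = 8640/s^7

Final answer: 8640/s^7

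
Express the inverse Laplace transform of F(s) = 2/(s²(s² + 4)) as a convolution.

2/(s²(s² + 4)) = (1/s²)·(2/(s² + 4)) = L{t}·L{sin(2t)}. So f(t) = t*(sin(2t)) = ∫₀ᵗ τ·sin(2(t-τ)) dτ

Final answer: ∫₀ᵗ τ·sin(2(t-τ)) dτ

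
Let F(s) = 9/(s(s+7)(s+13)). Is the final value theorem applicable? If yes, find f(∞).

Poles of sF(s) = 9/((s+7)(s+13)) are at s = -7 and s = -13, both in the left half-plane. Theorem applies. f(∞) = lim_{s→0} sF(s) = 9/(7·13) = 9/91

Final answer: 9/91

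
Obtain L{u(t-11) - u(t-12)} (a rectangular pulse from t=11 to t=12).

L{u(t-a)} = e^(-as)/s. L{u(t-11) - u(t-12)} = (e^(-11s) - e^(-12s))/s

Final answer: (e^(-11s) - e^(-12s))/s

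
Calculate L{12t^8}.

L{t^n} = n!/s^(n+1). So L{12t^8} = 12·8!/s^9 = 483840/s^9

Final answer: 483840/s^9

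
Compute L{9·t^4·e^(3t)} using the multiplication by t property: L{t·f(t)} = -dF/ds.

Using L{t^n·e^(at)} = n!/(s-a)^(n+1), L{t^4·e^(3t)} = 24/(s-3)^5, so L{9·t^4·e^(3t)} = 9·24/(s-3)^5 = 216/(s-3)^5

Final answer: 216/(s-3)^5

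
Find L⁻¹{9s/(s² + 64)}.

This is the form c·s/(s² + a²) with a = 8, c = 9. L⁻¹ = 9·cos(8t)

Final answer: 9·cos(8t)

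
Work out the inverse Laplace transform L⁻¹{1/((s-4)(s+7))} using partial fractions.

Decompose: A/(s-4) + B/(s+7). A = 1/11, B = -1/11. f(t) = (e^(4t) - e^(-7t))/11

Final answer: (e^(4t) - e^(-7t))/11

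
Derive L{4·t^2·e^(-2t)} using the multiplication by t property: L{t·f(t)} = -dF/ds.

Using L{t^n·e^(at)} = n!/(s-a)^(n+1), L{t^2·e^(-2t)} = 2/(s+2)^3, so L{4·t^2·e^(-2t)} = 4·2/(s+2)^3 = 8/(s+2)^3

Final answer: 8/(s+2)^3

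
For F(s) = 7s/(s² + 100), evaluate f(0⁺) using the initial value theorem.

f(0⁺) = lim_{s→∞} s·7s/(s² + 100) = lim_{s→∞} 7s²/(s² + 100) = 7

Final answer: 7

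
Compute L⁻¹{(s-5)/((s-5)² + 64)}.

Using frequency shift: L⁻¹{(s-a)/((s-a)² + b²)} = e^(at)cos(bt). Here a=5, b=8

Final answer: e^(5t)·cos(8t)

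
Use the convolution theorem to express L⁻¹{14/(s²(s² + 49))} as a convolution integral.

14/(s²(s² + 49)) = (1/s²)·(14/(s² + 49)) = L{t}·L{2·sin(7t)}. So f(t) = t*(2·sin(7t)) = ∫₀ᵗ 2τ·sin(7(t-τ)) dτ

Final answer: ∫₀ᵗ 2τ·sin(7(t-τ)) dτ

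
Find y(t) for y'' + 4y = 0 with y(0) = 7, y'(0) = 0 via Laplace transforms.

L{y''} + 4L{y} = 0. s²Y - 7s - 0 + 4Y = 0. Y(s² + 4) = 7s. Y = (7s)/(s² + 4). Inverting: y(t) = 7cos(2t)

Final answer: y(t) = 7cos(2t)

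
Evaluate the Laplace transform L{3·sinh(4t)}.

L{sinh(ωt)} = ω/(s² - ω²), so L{sinh(4t)} = 4/(s² - 16). Then L{3·sinh(4t)} = 3·4/(s² - 16) = 12/(s² - 16)

Final answer: 12/(s² - 16)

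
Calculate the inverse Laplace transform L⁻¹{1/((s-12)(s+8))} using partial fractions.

Decompose: A/(s-12) + B/(s+8). A = 1/20, B = -1/20. f(t) = (e^(12t) - e^(-8t))/20

Final answer: (e^(12t) - e^(-8t))/20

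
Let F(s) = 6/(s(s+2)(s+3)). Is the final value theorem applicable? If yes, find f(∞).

Poles of sF(s) = 6/((s+2)(s+3)) are at s = -2 and s = -3, both in the left half-plane. Theorem applies. f(∞) = lim_{s→0} sF(s) = 6/(2·3) = 1

Final answer: 1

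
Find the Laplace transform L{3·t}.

L{t^n} = n!/s^(n+1), so L{t} = 1/s^2. Then L{3·t} = 3·1/s^2 = 3/s^2

Final answer: 3/s^2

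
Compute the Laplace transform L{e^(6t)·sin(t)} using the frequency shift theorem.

Frequency shift: L{e^(at)f(t)} = F(s-a). L{e^(6t)·sin(t)} = 1/((s-6)² + 1)

Final answer: 1/((s-6)² + 1)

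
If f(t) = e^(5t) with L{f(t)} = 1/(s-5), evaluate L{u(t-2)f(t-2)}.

Time shift theorem: L{u(t-a)f(t-a)} = e^(-as)F(s). Here a=2, F(s) = 1/(s-5), so L{u(t-2)f(t-2)} = e^(-2s)·1/(s-5)

Final answer: e^(-2s)·1/(s-5)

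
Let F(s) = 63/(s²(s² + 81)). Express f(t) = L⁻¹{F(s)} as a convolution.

63/(s²(s² + 81)) = (1/s²)·(63/(s² + 81)) = L{t}·L{7·sin(9t)}. So f(t) = t*(7·sin(9t)) = ∫₀ᵗ 7τ·sin(9(t-τ)) dτ

Final answer: ∫₀ᵗ 7τ·sin(9(t-τ)) dτ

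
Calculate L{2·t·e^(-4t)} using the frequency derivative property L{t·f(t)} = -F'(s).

L{e^(-4t)} = 1/(s+4). By frequency derivative: L{t·e^(-4t)} = -d/ds[1/(s+4)] = -(-1)/(s+4)² = 1/(s+4)². Then L{2·t·e^(-4t)} = 2·1/(s+4)² = 2/(s+4)²

Final answer: 2/(s+4)²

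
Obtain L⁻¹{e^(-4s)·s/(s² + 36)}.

L⁻¹{s/(s² + 36)} = cos(6t). By the time shift theorem, L⁻¹{e^(-as)F(s)} = u(t-a)f(t-a) with a=4, so L⁻¹{e^(-4s)·s/(s² + 36)} = u(t-4)·cos(6(t-4))

Final answer: u(t-4)·cos(6(t-4))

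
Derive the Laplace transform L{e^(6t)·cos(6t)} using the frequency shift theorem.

Frequency shift: L{e^(at)f(t)} = F(s-a). L{e^(6t)·cos(6t)} = (s-6)/((s-6)² + 36)

Final answer: (s-6)/((s-6)² + 36)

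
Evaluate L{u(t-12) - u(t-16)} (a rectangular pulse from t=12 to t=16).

L{u(t-a)} = e^(-as)/s. L{u(t-12) - u(t-16)} = (e^(-12s) - e^(-16s))/s

Final answer: (e^(-12s) - e^(-16s))/s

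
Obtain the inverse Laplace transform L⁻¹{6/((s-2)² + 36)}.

Using frequency shift, L⁻¹{6/((s-2)² + 36)} = e^(2t)·sin(6t)

Final answer: e^(2t)·sin(6t)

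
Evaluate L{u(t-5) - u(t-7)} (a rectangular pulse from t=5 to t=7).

L{u(t-a)} = e^(-as)/s. L{u(t-5) - u(t-7)} = (e^(-5s) - e^(-7s))/s

Final answer: (e^(-5s) - e^(-7s))/s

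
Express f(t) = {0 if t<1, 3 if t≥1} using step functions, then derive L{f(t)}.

f(t) = 3·u(t-1). L{u(t-1)} = e^(-s)/s, so L{f(t)} = 3·e^(-s)/s

Final answer: 3·e^(-s)/s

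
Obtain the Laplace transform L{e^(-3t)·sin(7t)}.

L{e^(at)·sin(ωt)} = ω/((s-a)² + ω²), so L{e^(-3t)·sin(7t)} = 7/((s+3)² + 49)

Final answer: 7/((s+3)² + 49)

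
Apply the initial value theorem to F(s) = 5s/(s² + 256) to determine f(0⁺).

f(0⁺) = lim_{s→∞} s·5s/(s² + 256) = lim_{s→∞} 5s²/(s² + 256) = 5

Final answer: 5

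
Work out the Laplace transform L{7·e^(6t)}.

L{e^(at)} = 1/(s-a), so L{e^(6t)} = 1/(s-6). Then L{7·e^(6t)} = 7/(s-6)

Final answer: 7/(s-6)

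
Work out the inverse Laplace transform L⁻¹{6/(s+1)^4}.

L⁻¹{n!/(s-a)^(n+1)} = t^n·e^(at), so L⁻¹{6/(s+1)^4} = t^3·e^(-t)

Final answer: t^3·e^(-t)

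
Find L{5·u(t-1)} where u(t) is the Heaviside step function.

L{u(t-a)} = e^(-as)/s. Here a=1, so L{u(t-1)} = e^(-s)/s, and L{5·u(t-1)} = 5·e^(-s)/s

Final answer: 5·e^(-s)/s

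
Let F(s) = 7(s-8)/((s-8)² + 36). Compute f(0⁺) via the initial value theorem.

f(0⁺) = lim_{s→∞} sF(s) = lim_{s→∞} 7s(s-8)/((s-8)² + 36) = 7

Final answer: 7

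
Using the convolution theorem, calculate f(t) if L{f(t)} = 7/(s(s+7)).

7/(s(s+7)) = (7/s)·(1/(s+7)) = L{7}·L{e^(-7t)}. By convolution, f(t) = 7*e^(-7t) = ∫₀ᵗ 7·e^(-7τ) dτ = 7·(1 - e^(-7t))/7

Final answer: 7·(1 - e^(-7t))/7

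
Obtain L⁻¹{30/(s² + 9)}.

This is the form c·a/(s² + a²) with a = 3, c = 10. L⁻¹ = 10·sin(3t)

Final answer: 10·sin(3t)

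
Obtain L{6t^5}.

L{t^n} = n!/s^(n+1). So L{6t^5} = 6·5!/s^6 = 720/s^6

Final answer: 720/s^6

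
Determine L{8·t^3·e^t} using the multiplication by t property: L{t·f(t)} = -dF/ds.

Using L{t^n·e^(at)} = n!/(s-a)^(n+1), L{t^3·e^t} = 6/(s-1)^4, so L{8·t^3·e^t} = 8·6/(s-1)^4 = 48/(s-1)^4

Final answer: 48/(s-1)^4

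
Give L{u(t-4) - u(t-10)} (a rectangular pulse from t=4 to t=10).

L{u(t-a)} = e^(-as)/s. L{u(t-4) - u(t-10)} = (e^(-4s) - e^(-10s))/s

Final answer: (e^(-4s) - e^(-10s))/s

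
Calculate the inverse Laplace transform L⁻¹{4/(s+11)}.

L⁻¹{1/(s-a)} = e^(at), so L⁻¹{1/(s+11)} = e^(-11t), and L⁻¹{4/(s+11)} = 4·e^(-11t)

Final answer: 4·e^(-11t)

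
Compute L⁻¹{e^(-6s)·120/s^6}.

L⁻¹{120/s^6} = t^5. By the time shift theorem, L⁻¹{e^(-as)F(s)} = u(t-a)f(t-a) with a=6, so L⁻¹{e^(-6s)·120/s^6} = u(t-6)·(t-6)^5

Final answer: u(t-6)·(t-6)^5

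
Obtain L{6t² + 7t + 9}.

L{6t² + 7t + 9} = 6·2/s³ + 7/s² + 9/s = 12/s³ + 7/s² + 9/s

Final answer: 12/s³ + 7/s² + 9/s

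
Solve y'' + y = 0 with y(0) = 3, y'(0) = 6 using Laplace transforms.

L{y''} + 1L{y} = 0. s²Y - 3s - 6 + Y = 0. Y(s² + 1) = 3s + 6. Y = (3s + 6)/(s² + 1). Inverting: y(t) = 3cos(t) + 6sin(t)

Final answer: y(t) = 3cos(t) + 6sin(t)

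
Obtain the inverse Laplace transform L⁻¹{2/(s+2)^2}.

L⁻¹{n!/(s-a)^(n+1)} = t^n·e^(at) with n=1, a=-2. So L⁻¹{1/(s+2)^2} = t·e^(-2t), and L⁻¹{2/(s+2)^2} = (2/1)·t·e^(-2t) = 2·t·e^(-2t)

Final answer: 2·t·e^(-2t)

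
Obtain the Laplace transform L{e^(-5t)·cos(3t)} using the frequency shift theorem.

Frequency shift: L{e^(at)f(t)} = F(s-a). L{e^(-5t)·cos(3t)} = (s+5)/((s+5)² + 9)

Final answer: (s+5)/((s+5)² + 9)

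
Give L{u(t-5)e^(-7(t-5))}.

u(t-a)f(t-a) with f(t)=e^(-7t). L{e^(-7t)} = 1/(s+7). By time shift: e^(-5s)/(s+7)

Final answer: e^(-5s)/(s+7)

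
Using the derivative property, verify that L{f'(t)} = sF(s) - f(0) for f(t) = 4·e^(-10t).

f'(t) = -40e^(-10t). Direct: L{f'(t)} = -40/(s+10). Property: s·4/(s+10) - 4 = (4s - 4(s+10))/(s+10) = -40/(s+10). ✓

Final answer: -40/(s+10)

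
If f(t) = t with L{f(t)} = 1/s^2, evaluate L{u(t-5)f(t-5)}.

Time shift theorem: L{u(t-a)f(t-a)} = e^(-as)F(s). Here a=5, F(s) = 1/s^2, so L{u(t-5)f(t-5)} = e^(-5s)·1/s^2

Final answer: e^(-5s)·1/s^2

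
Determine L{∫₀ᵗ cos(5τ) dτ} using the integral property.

L{∫₀ᵗ f(τ)dτ} = F(s)/s with F(s) = s/(s² + 25), so the result is (s/(s² + 25))/s = 1/(s² + 25)

Final answer: 1/(s² + 25)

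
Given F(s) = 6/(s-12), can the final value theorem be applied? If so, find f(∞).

sF(s) = 6s/(s-12) has a pole at s = 12 in the right half-plane. Theorem does NOT apply (unstable system; f(t) = 6·e^(12t) grows without bound).

Final answer: Not applicable (unstable)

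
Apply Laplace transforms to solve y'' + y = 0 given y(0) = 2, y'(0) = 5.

L{y''} + 1L{y} = 0. s²Y - 2s - 5 + Y = 0. Y(s² + 1) = 2s + 5. Y = (2s + 5)/(s² + 1). Inverting: y(t) = 2cos(t) + 5sin(t)

Final answer: y(t) = 2cos(t) + 5sin(t)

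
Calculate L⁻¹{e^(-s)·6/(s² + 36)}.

L⁻¹{6/(s² + 36)} = sin(6t). By the time shift theorem, L⁻¹{e^(-as)F(s)} = u(t-a)f(t-a) with a=1, so L⁻¹{e^(-s)·6/(s² + 36)} = u(t-1)·sin(6(t-1))

Final answer: u(t-1)·sin(6(t-1))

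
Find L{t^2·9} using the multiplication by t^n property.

L{9} = 9/s. d^1/ds^1[1/s] = -1/s². d^2/ds^2[1/s] = 2/s^3. So L{t^2} = (-1)^{2}·2/s^3 = 2/s^3. Then L{t^2·9} = 9·2/s^3 = 18/s^3

Final answer: 18/s^3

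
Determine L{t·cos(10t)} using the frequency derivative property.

L{cos(10t)} = s/(s² + 100). Derivative: d/ds[s/(s² + 100)] = [(s² + 100) - s·2s]/(s² + 100)² = (100 - s²)/(s² + 100)². So L{t·cos(10t)} = -F'(s) = (s² - 100)/(s² + 100)²

Final answer: (s² - 100)/(s² + 100)²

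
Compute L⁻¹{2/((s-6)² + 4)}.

Form: b/((s-a)² + b²) → e^(at)sin(bt). With a=6, b=2

Final answer: e^(6t)·sin(2t)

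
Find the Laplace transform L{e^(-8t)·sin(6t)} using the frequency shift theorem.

Frequency shift: L{e^(at)f(t)} = F(s-a). L{e^(-8t)·sin(6t)} = 6/((s+8)² + 36)

Final answer: 6/((s+8)² + 36)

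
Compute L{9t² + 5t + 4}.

L{9t² + 5t + 4} = 9·2/s³ + 5/s² + 4/s = 18/s³ + 5/s² + 4/s

Final answer: 18/s³ + 5/s² + 4/s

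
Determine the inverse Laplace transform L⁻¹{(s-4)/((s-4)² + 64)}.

Using frequency shift, L⁻¹{(s-4)/((s-4)² + 64)} = e^(4t)·cos(8t)

Final answer: e^(4t)·cos(8t)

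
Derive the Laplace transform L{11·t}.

L{t^n} = n!/s^(n+1), so L{t} = 1/s^2. Then L{11·t} = 11·1/s^2 = 11/s^2

Final answer: 11/s^2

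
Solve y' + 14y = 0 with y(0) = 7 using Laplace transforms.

L{y'} + 14L{y} = 0. sY - 7 + 14Y = 0. Y(s+14) = 7. Y = 7/(s+14)

Final answer: y(t) = 7e^(-14t)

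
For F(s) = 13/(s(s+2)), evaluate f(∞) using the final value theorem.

f(∞) = lim_{s→0} s·13/(s(s+2)) = lim_{s→0} 13/(s+2) = 13/2 = 13/2

Final answer: 13/2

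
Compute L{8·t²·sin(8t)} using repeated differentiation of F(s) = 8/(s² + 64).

F(s) = 8/(s² + 64). F'(s) = -16s/(s² + 64)². F''(s) = -16(64 - 3s²)/(s² + 64)³ = (48s² - 1024)/(s² + 64)³. So L{t²·sin(8t)} = (-1)² F''(s) = (48s² - 1024)/(s² + 64)³. Then L{8·t²·sin(8t)} = 8·(48s² - 1024)/(s² + 64)³ = (384s² - 8192)/(s² + 64)³

Final answer: (384s² - 8192)/(s² + 64)³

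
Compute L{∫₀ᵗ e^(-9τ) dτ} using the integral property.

L{∫₀ᵗ f(τ)dτ} = F(s)/s with F(s) = 1/(s+9), so L{∫₀ᵗ e^(-9τ) dτ} = 1/(s(s+9))

Final answer: 1/(s(s+9))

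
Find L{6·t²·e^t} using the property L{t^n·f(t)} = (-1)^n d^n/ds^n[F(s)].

L{e^t} = 1/(s-1). d/ds[1/(s-1)] = -1/(s-1)². d²/ds²[1/(s-1)] = 2/(s-1)³. So L{t²·e^t} = (-1)² · 2/(s-1)³ = 2/(s-1)³. Then L{6·t²·e^t} = 6·2/(s-1)³ = 12/(s-1)³

Final answer: 12/(s-1)³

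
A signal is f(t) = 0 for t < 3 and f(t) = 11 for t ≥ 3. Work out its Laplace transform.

f(t) = 11·u(t-3). L{u(t-3)} = e^(-3s)/s, so L{f(t)} = 11·e^(-3s)/s

Final answer: 11·e^(-3s)/s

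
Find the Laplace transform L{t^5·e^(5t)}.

L{t^n·e^(at)} = n!/(s-a)^(n+1), so L{t^5·e^(5t)} = 120/(s-5)^6

Final answer: 120/(s-5)^6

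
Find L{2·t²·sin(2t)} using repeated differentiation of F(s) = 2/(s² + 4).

F(s) = 2/(s² + 4). F'(s) = -4s/(s² + 4)². F''(s) = -4(4 - 3s²)/(s² + 4)³ = (12s² - 16)/(s² + 4)³. So L{t²·sin(2t)} = (-1)² F''(s) = (12s² - 16)/(s² + 4)³. Then L{2·t²·sin(2t)} = 2·(12s² - 16)/(s² + 4)³ = (24s² - 32)/(s² + 4)³

Final answer: (24s² - 32)/(s² + 4)³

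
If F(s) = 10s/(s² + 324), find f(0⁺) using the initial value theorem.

f(0⁺) = lim_{s→∞} s·10s/(s² + 324) = lim_{s→∞} 10s²/(s² + 324) = 10

Final answer: 10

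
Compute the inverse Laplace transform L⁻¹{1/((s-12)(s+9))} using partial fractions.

Decompose: A/(s-12) + B/(s+9). A = 1/21, B = -1/21. f(t) = (e^(12t) - e^(-9t))/21

Final answer: (e^(12t) - e^(-9t))/21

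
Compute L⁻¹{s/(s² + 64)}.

This is the form c·s/(s² + a²) with a = 8. L⁻¹ = cos(8t)

Final answer: cos(8t)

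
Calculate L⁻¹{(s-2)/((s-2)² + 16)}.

Using frequency shift: L⁻¹{(s-a)/((s-a)² + b²)} = e^(at)cos(bt). Here a=2, b=4

Final answer: e^(2t)·cos(4t)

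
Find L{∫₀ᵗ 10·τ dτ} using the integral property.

L{∫₀ᵗ f(τ)dτ} = F(s)/s with f(t) = 10t. F(s) = 10/s^2, so L{∫₀ᵗ 10·τ dτ} = (10/s^2)/s = 10/s^3. (Check: ∫₀ᵗ 10·τ dτ = 10t^2/2.)

Final answer: 10/s^3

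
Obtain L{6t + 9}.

L{6t + 9} = 6·L{t} + 9·L{1} = 6/s² + 9/s

Final answer: 6/s² + 9/s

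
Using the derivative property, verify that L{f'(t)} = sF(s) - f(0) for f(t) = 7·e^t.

f'(t) = 7e^t. Direct: L{f'(t)} = 7/(s-1). Property: s·7/(s-1) - 7 = (7s - 7(s-1))/(s-1) = 7/(s-1). ✓

Final answer: 7/(s-1)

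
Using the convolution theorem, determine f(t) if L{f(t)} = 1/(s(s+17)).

1/(s(s+17)) = (1/s)·(1/(s+17)) = L{1}·L{e^(-17t)}. By convolution, f(t) = 1*e^(-17t) = ∫₀ᵗ 1·e^(-17τ) dτ = (1 - e^(-17t))/17

Final answer: (1 - e^(-17t))/17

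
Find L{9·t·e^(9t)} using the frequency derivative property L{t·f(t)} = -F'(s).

L{e^(9t)} = 1/(s-9). By frequency derivative: L{t·e^(9t)} = -d/ds[1/(s-9)] = -(-1)/(s-9)² = 1/(s-9)². Then L{9·t·e^(9t)} = 9·1/(s-9)² = 9/(s-9)²

Final answer: 9/(s-9)²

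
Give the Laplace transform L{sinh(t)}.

L{sinh(ωt)} = ω/(s² - ω²), so L{sinh(t)} = 1/(s² - 1)

Final answer: 1/(s² - 1)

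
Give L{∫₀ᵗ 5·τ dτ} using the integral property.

L{∫₀ᵗ f(τ)dτ} = F(s)/s with f(t) = 5t. F(s) = 5/s^2, so L{∫₀ᵗ 5·τ dτ} = (5/s^2)/s = 5/s^3. (Check: ∫₀ᵗ 5·τ dτ = 5t^2/2.)

Final answer: 5/s^3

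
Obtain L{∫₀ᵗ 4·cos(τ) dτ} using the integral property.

L{∫₀ᵗ f(τ)dτ} = F(s)/s with F(s) = 4s/(s² + 1), so the result is (4s/(s² + 1))/s = 4/(s² + 1)

Final answer: 4/(s² + 1)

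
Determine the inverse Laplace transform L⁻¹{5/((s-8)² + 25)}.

Using frequency shift, L⁻¹{5/((s-8)² + 25)} = e^(8t)·sin(5t)

Final answer: e^(8t)·sin(5t)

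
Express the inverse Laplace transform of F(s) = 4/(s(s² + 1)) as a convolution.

4/(s(s² + 1)) = (1/s)·(4/(s² + 1)) = L{1}·L{4·sin(t)}. So f(t) = 1*(4·sin(t)) = ∫₀ᵗ 4·sin(τ) dτ

Final answer: ∫₀ᵗ 4·sin(τ) dτ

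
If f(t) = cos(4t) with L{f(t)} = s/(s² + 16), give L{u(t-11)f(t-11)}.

Time shift theorem: L{u(t-a)f(t-a)} = e^(-as)F(s). Here a=11, F(s) = s/(s² + 16), so L{u(t-11)f(t-11)} = e^(-11s)·s/(s² + 16)

Final answer: e^(-11s)·s/(s² + 16)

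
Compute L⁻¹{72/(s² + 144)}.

This is the form c·a/(s² + a²) with a = 12, c = 6. L⁻¹ = 6·sin(12t)

Final answer: 6·sin(12t)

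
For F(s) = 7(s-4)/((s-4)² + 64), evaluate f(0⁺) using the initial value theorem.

f(0⁺) = lim_{s→∞} sF(s) = lim_{s→∞} 7s(s-4)/((s-4)² + 64) = 7

Final answer: 7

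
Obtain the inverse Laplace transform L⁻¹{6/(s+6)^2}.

L⁻¹{n!/(s-a)^(n+1)} = t^n·e^(at) with n=1, a=-6. So L⁻¹{1/(s+6)^2} = t·e^(-6t), and L⁻¹{6/(s+6)^2} = (6/1)·t·e^(-6t) = 6·t·e^(-6t)

Final answer: 6·t·e^(-6t)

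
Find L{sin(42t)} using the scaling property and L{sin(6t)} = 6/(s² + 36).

Using L{f(at)} = (1/a)F(s/a) with a=7: L{sin(42t)} = (1/7) · 6/((s/7)² + 36) = (1/7) · 6·49/(s² + 1764) = 42/(s² + 1764)

Final answer: 42/(s² + 1764)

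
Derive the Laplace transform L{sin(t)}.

L{sin(ωt)} = ω/(s² + ω²), so L{sin(t)} = 1/(s² + 1)

Final answer: 1/(s² + 1)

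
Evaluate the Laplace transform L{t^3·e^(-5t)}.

L{t^n·e^(at)} = n!/(s-a)^(n+1), so L{t^3·e^(-5t)} = 6/(s+5)^4

Final answer: 6/(s+5)^4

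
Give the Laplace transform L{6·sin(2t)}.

L{sin(ωt)} = ω/(s² + ω²), so L{sin(2t)} = 2/(s² + 4). Then L{6·sin(2t)} = 6·2/(s² + 4) = 12/(s² + 4)

Final answer: 12/(s² + 4)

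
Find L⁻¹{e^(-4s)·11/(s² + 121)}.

L⁻¹{11/(s² + 121)} = sin(11t). By the time shift theorem, L⁻¹{e^(-as)F(s)} = u(t-a)f(t-a) with a=4, so L⁻¹{e^(-4s)·11/(s² + 121)} = u(t-4)·sin(11(t-4))

Final answer: u(t-4)·sin(11(t-4))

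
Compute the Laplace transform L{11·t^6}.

L{t^n} = n!/s^(n+1), so L{t^6} = 720/s^7. Then L{11·t^6} = 11·720/s^7 = 7920/s^7

Final answer: 7920/s^7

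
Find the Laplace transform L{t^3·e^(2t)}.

L{t^n·e^(at)} = n!/(s-a)^(n+1), so L{t^3·e^(2t)} = 6/(s-2)^4

Final answer: 6/(s-2)^4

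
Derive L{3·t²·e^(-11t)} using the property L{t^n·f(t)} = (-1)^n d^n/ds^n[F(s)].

L{e^(-11t)} = 1/(s+11). d/ds[1/(s+11)] = -1/(s+11)². d²/ds²[1/(s+11)] = 2/(s+11)³. So L{t²·e^(-11t)} = (-1)² · 2/(s+11)³ = 2/(s+11)³. Then L{3·t²·e^(-11t)} = 3·2/(s+11)³ = 6/(s+11)³

Final answer: 6/(s+11)³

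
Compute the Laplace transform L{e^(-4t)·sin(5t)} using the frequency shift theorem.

Frequency shift: L{e^(at)f(t)} = F(s-a). L{e^(-4t)·sin(5t)} = 5/((s+4)² + 25)

Final answer: 5/((s+4)² + 25)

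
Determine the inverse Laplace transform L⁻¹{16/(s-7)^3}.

L⁻¹{n!/(s-a)^(n+1)} = t^n·e^(at) with n=2, a=7. So L⁻¹{2/(s-7)^3} = t^2·e^(7t), and L⁻¹{16/(s-7)^3} = (16/2)·t^2·e^(7t) = 8·t^2·e^(7t)

Final answer: 8·t^2·e^(7t)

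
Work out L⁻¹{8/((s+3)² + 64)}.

Form: b/((s-a)² + b²) → e^(at)sin(bt). With a=-3, b=8

Final answer: e^(-3t)·sin(8t)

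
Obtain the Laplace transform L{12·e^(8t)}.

L{e^(at)} = 1/(s-a), so L{e^(8t)} = 1/(s-8). Then L{12·e^(8t)} = 12/(s-8)

Final answer: 12/(s-8)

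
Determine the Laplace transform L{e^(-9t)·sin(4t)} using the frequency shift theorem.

Frequency shift: L{e^(at)f(t)} = F(s-a). L{e^(-9t)·sin(4t)} = 4/((s+9)² + 16)

Final answer: 4/((s+9)² + 16)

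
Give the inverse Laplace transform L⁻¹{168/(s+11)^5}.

L⁻¹{n!/(s-a)^(n+1)} = t^n·e^(at) with n=4, a=-11. So L⁻¹{24/(s+11)^5} = t^4·e^(-11t), and L⁻¹{168/(s+11)^5} = (168/24)·t^4·e^(-11t) = 7·t^4·e^(-11t)

Final answer: 7·t^4·e^(-11t)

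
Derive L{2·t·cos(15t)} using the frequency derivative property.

L{cos(15t)} = s/(s² + 225). Derivative: d/ds[s/(s² + 225)] = [(s² + 225) - s·2s]/(s² + 225)² = (225 - s²)/(s² + 225)². So L{t·cos(15t)} = -F'(s) = (s² - 225)/(s² + 225)². Then L{2·t·cos(15t)} = 2·(s² - 225)/(s² + 225)²

Final answer: 2·(s² - 225)/(s² + 225)²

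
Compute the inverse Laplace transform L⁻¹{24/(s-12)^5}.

L⁻¹{n!/(s-a)^(n+1)} = t^n·e^(at), so L⁻¹{24/(s-12)^5} = t^4·e^(12t)

Final answer: t^4·e^(12t)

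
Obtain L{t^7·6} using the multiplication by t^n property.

L{6} = 6/s. d^1/ds^1[1/s] = -1/s². d^2/ds^2[1/s] = 2/s^3. d^3/ds^3[1/s] = -6/s^4. d^4/ds^4[1/s] = 24/s^5. d^5/ds^5[1/s] = -120/s^6. d^6/ds^6[1/s] = 720/s^7. d^7/ds^7[1/s] = -5040/s^8. So L{t^7} = (-1)^{7}·-5040/s^8 = 5040/s^8. Then L{t^7·6} = 6·5040/s^8 = 30240/s^8

Final answer: 30240/s^8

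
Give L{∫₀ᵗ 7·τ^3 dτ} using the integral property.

L{∫₀ᵗ f(τ)dτ} = F(s)/s with f(t) = 7t^3. F(s) = 42/s^4, so L{∫₀ᵗ 7·τ^3 dτ} = (42/s^4)/s = 42/s^5. (Check: ∫₀ᵗ 7·τ^3 dτ = 7t^4/4.)

Final answer: 42/s^5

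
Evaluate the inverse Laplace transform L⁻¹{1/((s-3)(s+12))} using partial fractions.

Decompose: A/(s-3) + B/(s+12). A = 1/15, B = -1/15. f(t) = (e^(3t) - e^(-12t))/15

Final answer: (e^(3t) - e^(-12t))/15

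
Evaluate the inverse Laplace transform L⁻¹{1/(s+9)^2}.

L⁻¹{n!/(s-a)^(n+1)} = t^n·e^(at) with n=1, a=-9. So L⁻¹{1/(s+9)^2} = t·e^(-9t)

Final answer: t·e^(-9t)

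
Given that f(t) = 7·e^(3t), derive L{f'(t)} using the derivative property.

f(0) = 7, F(s) = 7/(s-3). L{f'(t)} = s·F(s) - f(0) = 7s/(s-3) - 7 = (7s - 7(s-3))/(s-3) = 21/(s-3)

Final answer: 21/(s-3)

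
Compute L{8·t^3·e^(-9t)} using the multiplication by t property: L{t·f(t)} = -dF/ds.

Using L{t^n·e^(at)} = n!/(s-a)^(n+1), L{t^3·e^(-9t)} = 6/(s+9)^4, so L{8·t^3·e^(-9t)} = 8·6/(s+9)^4 = 48/(s+9)^4

Final answer: 48/(s+9)^4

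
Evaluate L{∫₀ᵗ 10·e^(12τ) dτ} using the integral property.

L{∫₀ᵗ f(τ)dτ} = F(s)/s with F(s) = 10/(s-12), so L{∫₀ᵗ 10·e^(12τ) dτ} = 10/(s(s-12))

Final answer: 10/(s(s-12))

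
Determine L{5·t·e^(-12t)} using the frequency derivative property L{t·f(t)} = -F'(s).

L{e^(-12t)} = 1/(s+12). By frequency derivative: L{t·e^(-12t)} = -d/ds[1/(s+12)] = -(-1)/(s+12)² = 1/(s+12)². Then L{5·t·e^(-12t)} = 5·1/(s+12)² = 5/(s+12)²

Final answer: 5/(s+12)²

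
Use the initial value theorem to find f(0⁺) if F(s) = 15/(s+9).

f(0⁺) = lim_{s→∞} s·15/(s+9) = lim_{s→∞} 15s/(s+9) = 15

Final answer: 15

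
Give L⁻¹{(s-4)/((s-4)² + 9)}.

Using frequency shift: L⁻¹{(s-a)/((s-a)² + b²)} = e^(at)cos(bt). Here a=4, b=3

Final answer: e^(4t)·cos(3t)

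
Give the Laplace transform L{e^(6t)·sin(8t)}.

L{e^(at)·sin(ωt)} = ω/((s-a)² + ω²), so L{e^(6t)·sin(8t)} = 8/((s-6)² + 64)

Final answer: 8/((s-6)² + 64)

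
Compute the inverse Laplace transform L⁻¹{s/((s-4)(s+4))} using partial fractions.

Using partial fractions, f(t) = (4e^(4t) + 4e^(-4t))/8

Final answer: (4e^(4t) + 4e^(-4t))/8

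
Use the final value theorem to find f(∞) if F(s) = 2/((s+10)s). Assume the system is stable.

f(∞) = lim_{s→0} sF(s) = lim_{s→0} 2/(s+10) = 1/5

Final answer: 1/5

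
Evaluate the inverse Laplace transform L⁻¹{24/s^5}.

L⁻¹{n!/s^(n+1)} = t^n with n=4. So L⁻¹{24/s^5} = t^4

Final answer: t^4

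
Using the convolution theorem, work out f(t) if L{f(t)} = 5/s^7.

5/s^7 = (5/s)·(1/s^6) = L{5}·L{t^5/120}. By convolution, f(t) = 5*t^5/120 = ∫₀ᵗ 5·τ^5/120 dτ = 5·t^6/720

Final answer: 5·t^6/720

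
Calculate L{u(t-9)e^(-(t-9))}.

u(t-a)f(t-a) with f(t)=e^(-t). L{e^(-t)} = 1/(s+1). By time shift: e^(-9s)/(s+1)

Final answer: e^(-9s)/(s+1)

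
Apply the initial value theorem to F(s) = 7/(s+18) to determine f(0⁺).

f(0⁺) = lim_{s→∞} s·7/(s+18) = lim_{s→∞} 7s/(s+18) = 7

Final answer: 7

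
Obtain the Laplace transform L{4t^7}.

L{4t^7} = 4 · L{t^7} = 4 · 5040/s^8 = 20160/s^8

Final answer: 20160/s^8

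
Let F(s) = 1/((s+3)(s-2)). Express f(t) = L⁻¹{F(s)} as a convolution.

1/((s+3)(s-2)) = (1/(s+3))·(1/(s-2)) = L{e^(-3t)}·L{e^(2t)}. So f(t) = e^(-3t)*e^(2t) = ∫₀ᵗ e^(-3τ)·e^(2(t-τ)) dτ

Final answer: ∫₀ᵗ e^(-3τ)·e^(2(t-τ)) dτ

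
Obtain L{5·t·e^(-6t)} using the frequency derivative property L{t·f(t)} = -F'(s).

L{e^(-6t)} = 1/(s+6). By frequency derivative: L{t·e^(-6t)} = -d/ds[1/(s+6)] = -(-1)/(s+6)² = 1/(s+6)². Then L{5·t·e^(-6t)} = 5·1/(s+6)² = 5/(s+6)²

Final answer: 5/(s+6)²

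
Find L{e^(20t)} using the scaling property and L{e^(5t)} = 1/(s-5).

Using L{f(at)} = (1/a)F(s/a) with a=4 and f(t) = e^(5t): L{e^(20t)} = (1/4) · 1/((s/4)-5) = (1/4) · 4/(s-20) = 1/(s-20)

Final answer: 1/(s-20)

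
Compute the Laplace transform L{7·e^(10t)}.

L{e^(at)} = 1/(s-a), so L{e^(10t)} = 1/(s-10). Then L{7·e^(10t)} = 7/(s-10)

Final answer: 7/(s-10)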